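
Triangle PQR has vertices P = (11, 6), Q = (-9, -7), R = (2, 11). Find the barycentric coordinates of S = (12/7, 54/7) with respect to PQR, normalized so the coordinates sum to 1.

(1/7, 1/7, 5/7)

Signed area of the reference triangle: [PQR] = ½·(11·(-7−11) + (-9)·(11−6) + 2·(6−(-7))) = ½·(-198 − 45 + 26) = -217/2.
[SQR] = ½·((12/7)·(-7−11) + (-9)·(11−(54/7)) + 2·(54/7−(-7))) = ½·(-216/7 − 207/7 + 206/7) = -31/2, so the P-coordinate is (-31/2)/(-217/2) = 1/7.
[PSR] = ½·(11·(54/7−11) + (12/7)·(11−6) + 2·(6−(54/7))) = ½·(-253/7 + 60/7 − 24/7) = -31/2, so the Q-coordinate is 1/7.
[PQS] = ½·(11·(-7−(54/7)) + (-9)·(54/7−6) + (12/7)·(6−(-7))) = ½·(-1133/7 − 108/7 + 156/7) = -155/2, so the R-coordinate is 5/7.
Check: 1/7 + 1/7 + 5/7 = 1.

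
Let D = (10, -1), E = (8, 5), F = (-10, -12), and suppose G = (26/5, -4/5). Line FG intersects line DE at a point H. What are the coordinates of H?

Barycentric coordinates of G with respect to DEF: (2/5, 2/5, 1/5).
On side DE the F-coordinate is zero; dropping G's F-weight 1/5 and renormalizing the remaining 2/5 : 2/5 gives weights 1/2, 1/2 on D, E.
H = (1/2)·(10, -1) + (1/2)·(8, 5) = (9, 2).

(9, 2)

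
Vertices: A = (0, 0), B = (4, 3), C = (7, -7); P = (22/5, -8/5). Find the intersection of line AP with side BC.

(11/2, -2)

Barycentric coordinates of P with respect to ABC: (1/5, 2/5, 2/5).
On side BC the A-coordinate is zero; dropping P's A-weight 1/5 and renormalizing the remaining 2/5 : 2/5 gives weights 1/2, 1/2 on B, C.
Q = (1/2)·(4, 3) + (1/2)·(7, -7) = (11/2, -2).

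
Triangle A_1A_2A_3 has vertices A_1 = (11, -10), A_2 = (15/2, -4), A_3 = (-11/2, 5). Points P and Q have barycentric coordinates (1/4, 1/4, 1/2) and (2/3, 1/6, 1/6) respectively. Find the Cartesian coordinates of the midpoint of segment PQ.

Barycentric coordinates of the midpoint are the average: (11/24, 5/24, 1/3).
Converting: (11/24)·A_1 + (5/24)·A_2 + (1/3)·A_3 = (229/48, -15/4).

(229/48, -15/4)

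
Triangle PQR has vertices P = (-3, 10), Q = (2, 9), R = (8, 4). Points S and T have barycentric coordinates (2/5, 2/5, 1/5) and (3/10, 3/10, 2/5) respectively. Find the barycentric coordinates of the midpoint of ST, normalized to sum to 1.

Since both coordinate triples sum to 1, the midpoint's barycentrics are the componentwise average.
(2/5+3/10)/2 = 7/20; similarly 7/20 and 3/10.

(7/20, 7/20, 3/10)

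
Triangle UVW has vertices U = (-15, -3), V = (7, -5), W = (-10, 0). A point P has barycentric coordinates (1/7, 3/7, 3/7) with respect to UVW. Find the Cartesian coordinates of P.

(-24/7, -18/7)

P = (1/7)·U + (3/7)·V + (3/7)·W.
x-coordinate: (1/7)·(-15) + (3/7)·7 + (3/7)·(-10) = -24/7.
y-coordinate: (1/7)·(-3) + (3/7)·(-5) + (3/7)·0 = -18/7.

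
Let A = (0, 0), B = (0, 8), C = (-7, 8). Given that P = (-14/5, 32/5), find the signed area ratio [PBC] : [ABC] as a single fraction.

[ABC] = ½·(0·(8−8) + 0·(8−0) + (-7)·(0−8)) = ½·(0 + 0 + 56) = 28.
[PBC] = ½·((-14/5)·(8−8) + 0·(8−(32/5)) + (-7)·(32/5−8)) = ½·(0 + 0 + 56/5) = 28/5, so the ratio is (28/5)/28 = 1/5.

1/5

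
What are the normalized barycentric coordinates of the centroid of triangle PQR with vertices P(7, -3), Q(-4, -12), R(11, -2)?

The centroid is the average of the vertices, so each weight is 1/3.

(1/3, 1/3, 1/3)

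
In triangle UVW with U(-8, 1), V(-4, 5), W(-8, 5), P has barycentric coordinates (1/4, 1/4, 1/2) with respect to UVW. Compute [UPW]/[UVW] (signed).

1/4

The signed ratio [UPW]/[UVW] equals the barycentric coordinate of P at vertex V, which is 1/4.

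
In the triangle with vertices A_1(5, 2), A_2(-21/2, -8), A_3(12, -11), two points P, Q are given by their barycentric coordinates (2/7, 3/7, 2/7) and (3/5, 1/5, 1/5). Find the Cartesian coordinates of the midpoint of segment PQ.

Barycentric coordinates of the midpoint are the average: (31/70, 11/35, 17/70).
Converting: (31/70)·A_1 + (11/35)·A_2 + (17/70)·A_3 = (64/35, -43/10).

(64/35, -43/10)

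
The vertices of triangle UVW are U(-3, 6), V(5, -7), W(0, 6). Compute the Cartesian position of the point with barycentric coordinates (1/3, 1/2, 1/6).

(3/2, -1/2)

P = (1/3)·U + (1/2)·V + (1/6)·W.
x-coordinate: (1/3)·(-3) + (1/2)·5 + (1/6)·0 = 3/2.
y-coordinate: (1/3)·6 + (1/2)·(-7) + (1/6)·6 = -1/2.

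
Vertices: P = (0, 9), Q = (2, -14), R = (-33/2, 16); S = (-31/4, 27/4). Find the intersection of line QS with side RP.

(-11, 41/3)

Barycentric coordinates of S with respect to PQR: (1/4, 1/4, 1/2).
On side RP the Q-coordinate is zero; dropping S's Q-weight 1/4 and renormalizing the remaining 1/2 : 1/4 gives weights 2/3, 1/3 on R, P.
T = (2/3)·(-33/2, 16) + (1/3)·(0, 9) = (-11, 41/3).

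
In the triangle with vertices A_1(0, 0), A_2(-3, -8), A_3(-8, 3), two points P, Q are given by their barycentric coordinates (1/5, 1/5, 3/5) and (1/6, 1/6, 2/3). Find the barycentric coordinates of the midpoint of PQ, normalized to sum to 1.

(11/60, 11/60, 19/30)

Since both coordinate triples sum to 1, the midpoint's barycentrics are the componentwise average.
(1/5+1/6)/2 = 11/60; similarly 11/60 and 19/30.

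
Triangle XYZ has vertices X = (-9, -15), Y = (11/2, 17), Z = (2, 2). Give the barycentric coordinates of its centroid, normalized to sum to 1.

(1/3, 1/3, 1/3)

The centroid is the average of the vertices, so each weight is 1/3.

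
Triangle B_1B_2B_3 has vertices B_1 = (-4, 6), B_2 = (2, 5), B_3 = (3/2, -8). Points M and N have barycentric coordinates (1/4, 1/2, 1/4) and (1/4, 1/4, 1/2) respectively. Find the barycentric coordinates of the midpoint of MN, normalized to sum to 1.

Since both coordinate triples sum to 1, the midpoint's barycentrics are the componentwise average.
(1/4+1/4)/2 = 1/4; similarly 3/8 and 3/8.

(1/4, 3/8, 3/8)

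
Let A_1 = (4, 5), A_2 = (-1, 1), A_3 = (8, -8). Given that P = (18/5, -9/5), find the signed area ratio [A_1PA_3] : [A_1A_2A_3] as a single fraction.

[A_1A_2A_3] = ½·(4·(1−(-8)) + (-1)·(-8−5) + 8·(5−1)) = ½·(36 + 13 + 32) = 81/2.
[A_1PA_3] = ½·(4·(-9/5−(-8)) + (18/5)·(-8−5) + 8·(5−(-9/5))) = ½·(124/5 − 234/5 + 272/5) = 81/5, so the ratio is (81/5)/(81/2) = 2/5.

2/5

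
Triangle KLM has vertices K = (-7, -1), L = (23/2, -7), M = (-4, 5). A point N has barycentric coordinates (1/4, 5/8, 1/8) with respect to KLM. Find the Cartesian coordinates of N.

N = (1/4)·K + (5/8)·L + (1/8)·M.
x-coordinate: (1/4)·(-7) + (5/8)·(23/2) + (1/8)·(-4) = 79/16.
y-coordinate: (1/4)·(-1) + (5/8)·(-7) + (1/8)·5 = -4.

(79/16, -4)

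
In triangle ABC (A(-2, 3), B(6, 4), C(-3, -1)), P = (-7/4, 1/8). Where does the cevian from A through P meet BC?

(-12/7, -2/7)

Barycentric coordinates of P with respect to ABC: (1/8, 1/8, 3/4).
On side BC the A-coordinate is zero; dropping P's A-weight 1/8 and renormalizing the remaining 1/8 : 3/4 gives weights 1/7, 6/7 on B, C.
Q = (1/7)·(6, 4) + (6/7)·(-3, -1) = (-12/7, -2/7).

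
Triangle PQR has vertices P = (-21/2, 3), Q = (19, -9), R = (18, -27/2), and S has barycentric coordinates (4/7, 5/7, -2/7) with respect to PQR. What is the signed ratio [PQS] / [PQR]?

-2/7

The signed ratio [PQS]/[PQR] equals the barycentric coordinate of S at vertex R, which is -2/7.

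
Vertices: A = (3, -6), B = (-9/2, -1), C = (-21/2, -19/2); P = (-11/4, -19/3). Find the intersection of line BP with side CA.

Barycentric coordinates of P with respect to ABC: (1/2, 1/6, 1/3).
On side CA the B-coordinate is zero; dropping P's B-weight 1/6 and renormalizing the remaining 1/3 : 1/2 gives weights 2/5, 3/5 on C, A.
Q = (2/5)·(-21/2, -19/2) + (3/5)·(3, -6) = (-12/5, -37/5).

(-12/5, -37/5)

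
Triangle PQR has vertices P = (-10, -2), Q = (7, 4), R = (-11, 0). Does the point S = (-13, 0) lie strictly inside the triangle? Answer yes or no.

no

Barycentric coordinates of S: (-1/5, -1/10, 13/10).
The three coordinates are negative, negative, positive; a point is interior exactly when all three are positive.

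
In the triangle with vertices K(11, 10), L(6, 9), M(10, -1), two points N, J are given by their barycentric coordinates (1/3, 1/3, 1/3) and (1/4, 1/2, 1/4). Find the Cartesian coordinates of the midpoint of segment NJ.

(69/8, 51/8)

Barycentric coordinates of the midpoint are the average: (7/24, 5/12, 7/24).
Converting: (7/24)·K + (5/12)·L + (7/24)·M = (69/8, 51/8).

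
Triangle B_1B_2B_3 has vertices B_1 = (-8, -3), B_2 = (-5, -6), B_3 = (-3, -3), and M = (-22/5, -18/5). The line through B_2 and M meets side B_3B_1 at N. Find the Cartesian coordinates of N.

(-17/4, -3)

Barycentric coordinates of M with respect to B_1B_2B_3: (1/5, 1/5, 3/5).
On side B_3B_1 the B_2-coordinate is zero; dropping M's B_2-weight 1/5 and renormalizing the remaining 3/5 : 1/5 gives weights 3/4, 1/4 on B_3, B_1.
N = (3/4)·(-3, -3) + (1/4)·(-8, -3) = (-17/4, -3).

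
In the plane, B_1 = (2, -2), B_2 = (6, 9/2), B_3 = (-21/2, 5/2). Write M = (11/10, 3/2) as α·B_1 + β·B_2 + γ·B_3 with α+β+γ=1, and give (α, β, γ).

Signed area of the reference triangle: [B_1B_2B_3] = ½·(2·(9/2−(5/2)) + 6·(5/2−(-2)) + (-21/2)·(-2−(9/2))) = ½·(4 + 27 + 273/4) = 397/8.
[MB_2B_3] = ½·((11/10)·(9/2−(5/2)) + 6·(5/2−(3/2)) + (-21/2)·(3/2−(9/2))) = ½·(11/5 + 6 + 63/2) = 397/20, so the B_1-coordinate is (397/20)/(397/8) = 2/5.
[B_1MB_3] = ½·(2·(3/2−(5/2)) + (11/10)·(5/2−(-2)) + (-21/2)·(-2−(3/2))) = ½·(-2 + 99/20 + 147/4) = 397/20, so the B_2-coordinate is 2/5.
[B_1B_2M] = ½·(2·(9/2−(3/2)) + 6·(3/2−(-2)) + (11/10)·(-2−(9/2))) = ½·(6 + 21 − 143/20) = 397/40, so the B_3-coordinate is 1/5.

(2/5, 2/5, 1/5)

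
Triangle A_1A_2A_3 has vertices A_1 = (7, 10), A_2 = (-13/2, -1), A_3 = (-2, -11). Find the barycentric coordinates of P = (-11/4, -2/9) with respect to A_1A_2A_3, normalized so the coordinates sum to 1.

(2/9, 11/18, 1/6)

Signed area of the reference triangle: [A_1A_2A_3] = ½·(7·(-1−(-11)) + (-13/2)·(-11−10) + (-2)·(10−(-1))) = ½·(70 + 273/2 − 22) = 369/4.
[PA_2A_3] = ½·((-11/4)·(-1−(-11)) + (-13/2)·(-11−(-2/9)) + (-2)·(-2/9−(-1))) = ½·(-55/2 + 1261/18 − 14/9) = 41/2, so the A_1-coordinate is (41/2)/(369/4) = 2/9.
[A_1PA_3] = ½·(7·(-2/9−(-11)) + (-11/4)·(-11−10) + (-2)·(10−(-2/9))) = ½·(679/9 + 231/4 − 184/9) = 451/8, so the A_2-coordinate is 11/18.
[A_1A_2P] = ½·(7·(-1−(-2/9)) + (-13/2)·(-2/9−10) + (-11/4)·(10−(-1))) = ½·(-49/9 + 598/9 − 121/4) = 123/8, so the A_3-coordinate is 1/6.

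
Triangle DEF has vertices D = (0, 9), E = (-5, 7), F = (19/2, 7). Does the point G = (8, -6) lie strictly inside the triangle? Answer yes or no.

no

Barycentric coordinates of G: (-13/2, 253/58, 91/29).
The three coordinates are negative, positive, positive; a point is interior exactly when all three are positive.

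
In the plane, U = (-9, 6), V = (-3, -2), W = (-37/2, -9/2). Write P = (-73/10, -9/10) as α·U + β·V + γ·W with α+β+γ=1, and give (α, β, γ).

(1/5, 3/5, 1/5)

Signed area of the reference triangle: [UVW] = ½·((-9)·(-2−(-9/2)) + (-3)·(-9/2−6) + (-37/2)·(6−(-2))) = ½·(-45/2 + 63/2 − 148) = -139/2.
[PVW] = ½·((-73/10)·(-2−(-9/2)) + (-3)·(-9/2−(-9/10)) + (-37/2)·(-9/10−(-2))) = ½·(-73/4 + 54/5 − 407/20) = -139/10, so the U-coordinate is (-139/10)/(-139/2) = 1/5.
[UPW] = ½·((-9)·(-9/10−(-9/2)) + (-73/10)·(-9/2−6) + (-37/2)·(6−(-9/10))) = ½·(-162/5 + 1533/20 − 2553/20) = -417/10, so the V-coordinate is 3/5.
[UVP] = ½·((-9)·(-2−(-9/10)) + (-3)·(-9/10−6) + (-73/10)·(6−(-2))) = ½·(99/10 + 207/10 − 292/5) = -139/10, so the W-coordinate is 1/5.
Check: 1/5 + 3/5 + 1/5 = 1.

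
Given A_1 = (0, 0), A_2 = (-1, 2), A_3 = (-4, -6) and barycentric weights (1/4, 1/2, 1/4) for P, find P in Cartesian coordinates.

P = (1/4)·A_1 + (1/2)·A_2 + (1/4)·A_3.
x-coordinate: (1/4)·0 + (1/2)·(-1) + (1/4)·(-4) = -3/2.
y-coordinate: (1/4)·0 + (1/2)·2 + (1/4)·(-6) = -1/2.

(-3/2, -1/2)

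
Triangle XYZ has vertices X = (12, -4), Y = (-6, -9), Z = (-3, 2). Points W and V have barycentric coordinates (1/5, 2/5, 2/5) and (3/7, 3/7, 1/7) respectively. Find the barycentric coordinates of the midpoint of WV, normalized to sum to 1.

(11/35, 29/70, 19/70)

Since both coordinate triples sum to 1, the midpoint's barycentrics are the componentwise average.
(1/5+3/7)/2 = 11/35; similarly 29/70 and 19/70.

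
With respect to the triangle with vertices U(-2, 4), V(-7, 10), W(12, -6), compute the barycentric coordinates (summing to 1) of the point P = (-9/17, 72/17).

Signed area of the reference triangle: [UVW] = ½·((-2)·(10−(-6)) + (-7)·(-6−4) + 12·(4−10)) = ½·(-32 + 70 − 72) = -17.
[PVW] = ½·((-9/17)·(10−(-6)) + (-7)·(-6−(72/17)) + 12·(72/17−10)) = ½·(-144/17 + 1218/17 − 1176/17) = -3, so the U-coordinate is (-3)/(-17) = 3/17.
[UPW] = ½·((-2)·(72/17−(-6)) + (-9/17)·(-6−4) + 12·(4−(72/17))) = ½·(-348/17 + 90/17 − 48/17) = -9, so the V-coordinate is 9/17.
[UVP] = ½·((-2)·(10−(72/17)) + (-7)·(72/17−4) + (-9/17)·(4−10)) = ½·(-196/17 − 28/17 + 54/17) = -5, so the W-coordinate is 5/17.
Check: 3/17 + 9/17 + 5/17 = 1.

(3/17, 9/17, 5/17)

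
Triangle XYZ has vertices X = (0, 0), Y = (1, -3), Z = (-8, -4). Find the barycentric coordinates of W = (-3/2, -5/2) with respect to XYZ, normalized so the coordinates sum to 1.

Signed area of the reference triangle: [XYZ] = ½·(0·(-3−(-4)) + 1·(-4−0) + (-8)·(0−(-3))) = ½·(0 − 4 − 24) = -14.
[WYZ] = ½·((-3/2)·(-3−(-4)) + 1·(-4−(-5/2)) + (-8)·(-5/2−(-3))) = ½·(-3/2 − 3/2 − 4) = -7/2, so the X-coordinate is (-7/2)/(-14) = 1/4.
[XWZ] = ½·(0·(-5/2−(-4)) + (-3/2)·(-4−0) + (-8)·(0−(-5/2))) = ½·(0 + 6 − 20) = -7, so the Y-coordinate is 1/2.
[XYW] = ½·(0·(-3−(-5/2)) + 1·(-5/2−0) + (-3/2)·(0−(-3))) = ½·(0 − 5/2 − 9/2) = -7/2, so the Z-coordinate is 1/4.

(1/4, 1/2, 1/4)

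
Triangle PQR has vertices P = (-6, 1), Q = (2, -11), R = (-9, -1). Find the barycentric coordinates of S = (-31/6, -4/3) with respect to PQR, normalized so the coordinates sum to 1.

(2/3, 1/6, 1/6)

Signed area of the reference triangle: [PQR] = ½·((-6)·(-11−(-1)) + 2·(-1−1) + (-9)·(1−(-11))) = ½·(60 − 4 − 108) = -26.
[SQR] = ½·((-31/6)·(-11−(-1)) + 2·(-1−(-4/3)) + (-9)·(-4/3−(-11))) = ½·(155/3 + 2/3 − 87) = -52/3, so the P-coordinate is (-52/3)/(-26) = 2/3.
[PSR] = ½·((-6)·(-4/3−(-1)) + (-31/6)·(-1−1) + (-9)·(1−(-4/3))) = ½·(2 + 31/3 − 21) = -13/3, so the Q-coordinate is 1/6.
[PQS] = ½·((-6)·(-11−(-4/3)) + 2·(-4/3−1) + (-31/6)·(1−(-11))) = ½·(58 − 14/3 − 62) = -13/3, so the R-coordinate is 1/6.
Check: 2/3 + 1/6 + 1/6 = 1.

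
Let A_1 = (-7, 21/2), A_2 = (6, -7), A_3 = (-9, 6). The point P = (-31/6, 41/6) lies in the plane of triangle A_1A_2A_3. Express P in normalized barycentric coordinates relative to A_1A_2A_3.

Signed area of the reference triangle: [A_1A_2A_3] = ½·((-7)·(-7−6) + 6·(6−(21/2)) + (-9)·(21/2−(-7))) = ½·(91 − 27 − 315/2) = -187/4.
[PA_2A_3] = ½·((-31/6)·(-7−6) + 6·(6−(41/6)) + (-9)·(41/6−(-7))) = ½·(403/6 − 5 − 249/2) = -187/6, so the A_1-coordinate is (-187/6)/(-187/4) = 2/3.
[A_1PA_3] = ½·((-7)·(41/6−6) + (-31/6)·(6−(21/2)) + (-9)·(21/2−(41/6))) = ½·(-35/6 + 93/4 − 33) = -187/24, so the A_2-coordinate is 1/6.
[A_1A_2P] = ½·((-7)·(-7−(41/6)) + 6·(41/6−(21/2)) + (-31/6)·(21/2−(-7))) = ½·(581/6 − 22 − 1085/12) = -187/24, so the A_3-coordinate is 1/6.
Check: 2/3 + 1/6 + 1/6 = 1.

(2/3, 1/6, 1/6)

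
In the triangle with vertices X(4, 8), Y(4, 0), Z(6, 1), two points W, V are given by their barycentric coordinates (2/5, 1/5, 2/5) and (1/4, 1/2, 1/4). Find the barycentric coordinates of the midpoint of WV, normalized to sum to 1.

Since both coordinate triples sum to 1, the midpoint's barycentrics are the componentwise average.
(2/5+1/4)/2 = 13/40; similarly 7/20 and 13/40.

(13/40, 7/20, 13/40)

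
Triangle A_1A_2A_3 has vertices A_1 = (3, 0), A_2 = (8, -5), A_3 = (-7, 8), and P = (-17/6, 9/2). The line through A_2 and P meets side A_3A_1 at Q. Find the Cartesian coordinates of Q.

Barycentric coordinates of P with respect to A_1A_2A_3: (1/6, 1/6, 2/3).
On side A_3A_1 the A_2-coordinate is zero; dropping P's A_2-weight 1/6 and renormalizing the remaining 2/3 : 1/6 gives weights 4/5, 1/5 on A_3, A_1.
Q = (4/5)·(-7, 8) + (1/5)·(3, 0) = (-5, 32/5).

(-5, 32/5)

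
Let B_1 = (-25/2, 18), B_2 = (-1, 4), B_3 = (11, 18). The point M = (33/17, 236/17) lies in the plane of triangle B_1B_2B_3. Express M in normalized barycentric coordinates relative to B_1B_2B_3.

(4/17, 5/17, 8/17)

Signed area of the reference triangle: [B_1B_2B_3] = ½·((-25/2)·(4−18) + (-1)·(18−18) + 11·(18−4)) = ½·(175 + 0 + 154) = 329/2.
[MB_2B_3] = ½·((33/17)·(4−18) + (-1)·(18−(236/17)) + 11·(236/17−4)) = ½·(-462/17 − 70/17 + 1848/17) = 658/17, so the B_1-coordinate is (658/17)/(329/2) = 4/17.
[B_1MB_3] = ½·((-25/2)·(236/17−18) + (33/17)·(18−18) + 11·(18−(236/17))) = ½·(875/17 + 0 + 770/17) = 1645/34, so the B_2-coordinate is 5/17.
[B_1B_2M] = ½·((-25/2)·(4−(236/17)) + (-1)·(236/17−18) + (33/17)·(18−4)) = ½·(2100/17 + 70/17 + 462/17) = 1316/17, so the B_3-coordinate is 8/17.
Check: 4/17 + 5/17 + 8/17 = 1.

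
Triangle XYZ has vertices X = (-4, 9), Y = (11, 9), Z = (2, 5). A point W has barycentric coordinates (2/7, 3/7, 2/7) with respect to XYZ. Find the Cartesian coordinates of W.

W = (2/7)·X + (3/7)·Y + (2/7)·Z.
x-coordinate: (2/7)·(-4) + (3/7)·11 + (2/7)·2 = 29/7.
y-coordinate: (2/7)·9 + (3/7)·9 + (2/7)·5 = 55/7.

(29/7, 55/7)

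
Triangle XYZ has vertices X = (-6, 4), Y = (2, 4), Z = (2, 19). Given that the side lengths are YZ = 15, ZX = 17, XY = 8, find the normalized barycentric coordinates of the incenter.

The incenter has barycentric coordinates proportional to the opposite side lengths: (15 : 17 : 8).
Normalizing by 15+17+8 = 40 gives (3/8, 17/40, 1/5).

(3/8, 17/40, 1/5)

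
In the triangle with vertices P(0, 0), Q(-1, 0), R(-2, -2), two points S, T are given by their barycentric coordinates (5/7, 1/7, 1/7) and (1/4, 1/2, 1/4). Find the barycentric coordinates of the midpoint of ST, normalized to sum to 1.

Since both coordinate triples sum to 1, the midpoint's barycentrics are the componentwise average.
(5/7+1/4)/2 = 27/56; similarly 9/28 and 11/56.

(27/56, 9/28, 11/56)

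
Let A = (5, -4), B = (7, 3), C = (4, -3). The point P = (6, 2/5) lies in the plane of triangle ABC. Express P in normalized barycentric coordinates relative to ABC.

(1/5, 3/5, 1/5)

Signed area of the reference triangle: [ABC] = ½·(5·(3−(-3)) + 7·(-3−(-4)) + 4·(-4−3)) = ½·(30 + 7 − 28) = 9/2.
[PBC] = ½·(6·(3−(-3)) + 7·(-3−(2/5)) + 4·(2/5−3)) = ½·(36 − 119/5 − 52/5) = 9/10, so the A-coordinate is (9/10)/(9/2) = 1/5.
[APC] = ½·(5·(2/5−(-3)) + 6·(-3−(-4)) + 4·(-4−(2/5))) = ½·(17 + 6 − 88/5) = 27/10, so the B-coordinate is 3/5.
[ABP] = ½·(5·(3−(2/5)) + 7·(2/5−(-4)) + 6·(-4−3)) = ½·(13 + 154/5 − 42) = 9/10, so the C-coordinate is 1/5.
Check: 1/5 + 3/5 + 1/5 = 1.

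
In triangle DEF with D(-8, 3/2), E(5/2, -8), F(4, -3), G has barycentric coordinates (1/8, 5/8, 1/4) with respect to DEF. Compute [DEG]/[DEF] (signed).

1/4

The signed ratio [DEG]/[DEF] equals the barycentric coordinate of G at vertex F, which is 1/4.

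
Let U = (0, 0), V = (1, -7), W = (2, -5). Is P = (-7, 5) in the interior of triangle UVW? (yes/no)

Barycentric coordinates of P: (28/9, 25/9, -44/9).
The three coordinates are positive, positive, negative; a point is interior exactly when all three are positive.

no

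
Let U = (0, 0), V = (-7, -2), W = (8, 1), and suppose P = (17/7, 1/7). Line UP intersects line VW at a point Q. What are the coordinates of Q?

Barycentric coordinates of P with respect to UVW: (3/7, 1/7, 3/7).
On side VW the U-coordinate is zero; dropping P's U-weight 3/7 and renormalizing the remaining 1/7 : 3/7 gives weights 1/4, 3/4 on V, W.
Q = (1/4)·(-7, -2) + (3/4)·(8, 1) = (17/4, 1/4).

(17/4, 1/4)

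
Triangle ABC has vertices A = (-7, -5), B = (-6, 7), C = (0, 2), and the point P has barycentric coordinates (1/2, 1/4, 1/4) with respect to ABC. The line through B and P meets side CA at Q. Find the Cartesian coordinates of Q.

Line BP meets CA where the B-coordinate vanishes; zeroing P's B-weight and renormalizing leaves C, A-weights 1/4 : 1/2 → (1/3, 2/3).
So Q = (1/3)·C + (2/3)·A = (-14/3, -8/3).

(-14/3, -8/3)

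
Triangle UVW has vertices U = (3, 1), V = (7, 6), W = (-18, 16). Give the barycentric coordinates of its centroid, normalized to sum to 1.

(1/3, 1/3, 1/3)

The centroid is the average of the vertices, so each weight is 1/3.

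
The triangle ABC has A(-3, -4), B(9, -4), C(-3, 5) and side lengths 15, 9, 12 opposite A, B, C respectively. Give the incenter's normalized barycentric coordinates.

(5/12, 1/4, 1/3)

The incenter has barycentric coordinates proportional to the opposite side lengths: (15 : 9 : 12).
Normalizing by 15+9+12 = 36 gives (5/12, 1/4, 1/3).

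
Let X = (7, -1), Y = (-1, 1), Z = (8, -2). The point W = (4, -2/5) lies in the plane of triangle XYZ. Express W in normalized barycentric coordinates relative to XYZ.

(2/5, 2/5, 1/5)

Signed area of the reference triangle: [XYZ] = ½·(7·(1−(-2)) + (-1)·(-2−(-1)) + 8·(-1−1)) = ½·(21 + 1 − 16) = 3.
[WYZ] = ½·(4·(1−(-2)) + (-1)·(-2−(-2/5)) + 8·(-2/5−1)) = ½·(12 + 8/5 − 56/5) = 6/5, so the X-coordinate is (6/5)/3 = 2/5.
[XWZ] = ½·(7·(-2/5−(-2)) + 4·(-2−(-1)) + 8·(-1−(-2/5))) = ½·(56/5 − 4 − 24/5) = 6/5, so the Y-coordinate is 2/5.
[XYW] = ½·(7·(1−(-2/5)) + (-1)·(-2/5−(-1)) + 4·(-1−1)) = ½·(49/5 − 3/5 − 8) = 3/5, so the Z-coordinate is 1/5.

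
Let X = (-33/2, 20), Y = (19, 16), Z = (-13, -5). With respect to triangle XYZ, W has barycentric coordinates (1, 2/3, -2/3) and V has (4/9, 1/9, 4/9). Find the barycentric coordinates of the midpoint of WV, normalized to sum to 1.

Since both coordinate triples sum to 1, the midpoint's barycentrics are the componentwise average.
(1+4/9)/2 = 13/18; similarly 7/18 and -1/9.

(13/18, 7/18, -1/9)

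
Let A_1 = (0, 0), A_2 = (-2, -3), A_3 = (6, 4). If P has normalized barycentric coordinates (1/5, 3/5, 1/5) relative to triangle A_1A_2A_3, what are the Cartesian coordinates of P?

P = (1/5)·A_1 + (3/5)·A_2 + (1/5)·A_3.
x-coordinate: (1/5)·0 + (3/5)·(-2) + (1/5)·6 = 0.
y-coordinate: (1/5)·0 + (3/5)·(-3) + (1/5)·4 = -1.

(0, -1)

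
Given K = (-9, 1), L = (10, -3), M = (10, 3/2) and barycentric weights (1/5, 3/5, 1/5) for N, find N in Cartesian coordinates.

(31/5, -13/10)

N = (1/5)·K + (3/5)·L + (1/5)·M.
x-coordinate: (1/5)·(-9) + (3/5)·10 + (1/5)·10 = 31/5.
y-coordinate: (1/5)·1 + (3/5)·(-3) + (1/5)·(3/2) = -13/10.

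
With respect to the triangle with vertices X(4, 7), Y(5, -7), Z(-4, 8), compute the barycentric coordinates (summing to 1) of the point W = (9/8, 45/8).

Signed area of the reference triangle: [XYZ] = ½·(4·(-7−8) + 5·(8−7) + (-4)·(7−(-7))) = ½·(-60 + 5 − 56) = -111/2.
[WYZ] = ½·((9/8)·(-7−8) + 5·(8−(45/8)) + (-4)·(45/8−(-7))) = ½·(-135/8 + 95/8 − 101/2) = -111/4, so the X-coordinate is (-111/4)/(-111/2) = 1/2.
[XWZ] = ½·(4·(45/8−8) + (9/8)·(8−7) + (-4)·(7−(45/8))) = ½·(-19/2 + 9/8 − 11/2) = -111/16, so the Y-coordinate is 1/8.
[XYW] = ½·(4·(-7−(45/8)) + 5·(45/8−7) + (9/8)·(7−(-7))) = ½·(-101/2 − 55/8 + 63/4) = -333/16, so the Z-coordinate is 3/8.

(1/2, 1/8, 3/8)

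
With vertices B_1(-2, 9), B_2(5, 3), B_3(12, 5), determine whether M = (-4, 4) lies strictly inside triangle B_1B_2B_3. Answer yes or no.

Barycentric coordinates of M: (25/56, 39/28, -47/56).
The three coordinates are positive, positive, negative; a point is interior exactly when all three are positive.

no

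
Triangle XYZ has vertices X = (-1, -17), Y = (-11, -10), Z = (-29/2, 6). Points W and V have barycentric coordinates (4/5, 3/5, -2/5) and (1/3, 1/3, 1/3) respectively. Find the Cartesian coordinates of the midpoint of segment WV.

(-313/60, -29/2)

Barycentric coordinates of the midpoint are the average: (17/30, 7/15, -1/30).
Converting: (17/30)·X + (7/15)·Y + (-1/30)·Z = (-313/60, -29/2).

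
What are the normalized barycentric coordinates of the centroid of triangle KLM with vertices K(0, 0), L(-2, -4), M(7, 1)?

(1/3, 1/3, 1/3)

The centroid is the average of the vertices, so each weight is 1/3.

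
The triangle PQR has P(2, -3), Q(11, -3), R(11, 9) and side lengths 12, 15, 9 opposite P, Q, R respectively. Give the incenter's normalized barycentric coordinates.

(1/3, 5/12, 1/4)

The incenter has barycentric coordinates proportional to the opposite side lengths: (12 : 15 : 9).
Normalizing by 12+15+9 = 36 gives (1/3, 5/12, 1/4).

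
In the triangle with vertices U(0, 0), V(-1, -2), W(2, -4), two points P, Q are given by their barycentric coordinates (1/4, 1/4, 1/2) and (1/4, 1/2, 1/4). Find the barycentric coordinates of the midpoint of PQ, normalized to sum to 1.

(1/4, 3/8, 3/8)

Since both coordinate triples sum to 1, the midpoint's barycentrics are the componentwise average.
(1/4+1/4)/2 = 1/4; similarly 3/8 and 3/8.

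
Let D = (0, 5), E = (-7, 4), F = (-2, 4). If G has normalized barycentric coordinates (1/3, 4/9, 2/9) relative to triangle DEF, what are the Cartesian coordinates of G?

(-32/9, 13/3)

G = (1/3)·D + (4/9)·E + (2/9)·F.
x-coordinate: (1/3)·0 + (4/9)·(-7) + (2/9)·(-2) = -32/9.
y-coordinate: (1/3)·5 + (4/9)·4 + (2/9)·4 = 13/3.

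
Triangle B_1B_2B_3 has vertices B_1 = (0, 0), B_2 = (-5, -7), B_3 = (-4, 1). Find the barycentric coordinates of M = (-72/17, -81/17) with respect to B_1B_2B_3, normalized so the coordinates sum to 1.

(2/17, 12/17, 3/17)

Signed area of the reference triangle: [B_1B_2B_3] = ½·(0·(-7−1) + (-5)·(1−0) + (-4)·(0−(-7))) = ½·(0 − 5 − 28) = -33/2.
[MB_2B_3] = ½·((-72/17)·(-7−1) + (-5)·(1−(-81/17)) + (-4)·(-81/17−(-7))) = ½·(576/17 − 490/17 − 152/17) = -33/17, so the B_1-coordinate is (-33/17)/(-33/2) = 2/17.
[B_1MB_3] = ½·(0·(-81/17−1) + (-72/17)·(1−0) + (-4)·(0−(-81/17))) = ½·(0 − 72/17 − 324/17) = -198/17, so the B_2-coordinate is 12/17.
[B_1B_2M] = ½·(0·(-7−(-81/17)) + (-5)·(-81/17−0) + (-72/17)·(0−(-7))) = ½·(0 + 405/17 − 504/17) = -99/34, so the B_3-coordinate is 3/17.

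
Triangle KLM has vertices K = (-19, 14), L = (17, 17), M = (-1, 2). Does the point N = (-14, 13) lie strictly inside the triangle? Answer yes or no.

yes

Barycentric coordinates of N: (131/162, 7/81, 17/162).
The three coordinates are positive, positive, positive; a point is interior exactly when all three are positive.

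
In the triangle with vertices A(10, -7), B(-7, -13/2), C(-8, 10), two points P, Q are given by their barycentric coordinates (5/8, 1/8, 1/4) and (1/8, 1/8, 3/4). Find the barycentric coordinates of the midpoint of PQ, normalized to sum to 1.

Since both coordinate triples sum to 1, the midpoint's barycentrics are the componentwise average.
(5/8+1/8)/2 = 3/8; similarly 1/8 and 1/2.

(3/8, 1/8, 1/2)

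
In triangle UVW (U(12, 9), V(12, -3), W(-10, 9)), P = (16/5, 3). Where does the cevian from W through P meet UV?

(12, -1)

Barycentric coordinates of P with respect to UVW: (1/10, 1/2, 2/5).
On side UV the W-coordinate is zero; dropping P's W-weight 2/5 and renormalizing the remaining 1/10 : 1/2 gives weights 1/6, 5/6 on U, V.
Q = (1/6)·(12, 9) + (5/6)·(12, -3) = (12, -1).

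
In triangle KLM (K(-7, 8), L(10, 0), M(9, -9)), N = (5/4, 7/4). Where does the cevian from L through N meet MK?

Barycentric coordinates of N with respect to KLM: (1/2, 1/4, 1/4).
On side MK the L-coordinate is zero; dropping N's L-weight 1/4 and renormalizing the remaining 1/4 : 1/2 gives weights 1/3, 2/3 on M, K.
J = (1/3)·(9, -9) + (2/3)·(-7, 8) = (-5/3, 7/3).

(-5/3, 7/3)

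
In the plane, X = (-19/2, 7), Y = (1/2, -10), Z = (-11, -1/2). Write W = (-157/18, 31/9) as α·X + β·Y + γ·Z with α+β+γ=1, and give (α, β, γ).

Signed area of the reference triangle: [XYZ] = ½·((-19/2)·(-10−(-1/2)) + (1/2)·(-1/2−7) + (-11)·(7−(-10))) = ½·(361/4 − 15/4 − 187) = -201/4.
[WYZ] = ½·((-157/18)·(-10−(-1/2)) + (1/2)·(-1/2−(31/9)) + (-11)·(31/9−(-10))) = ½·(2983/36 − 71/36 − 1331/9) = -67/2, so the X-coordinate is (-67/2)/(-201/4) = 2/3.
[XWZ] = ½·((-19/2)·(31/9−(-1/2)) + (-157/18)·(-1/2−7) + (-11)·(7−(31/9))) = ½·(-1349/36 + 785/12 − 352/9) = -67/12, so the Y-coordinate is 1/9.
[XYW] = ½·((-19/2)·(-10−(31/9)) + (1/2)·(31/9−7) + (-157/18)·(7−(-10))) = ½·(2299/18 − 16/9 − 2669/18) = -67/6, so the Z-coordinate is 2/9.
Check: 2/3 + 1/9 + 2/9 = 1.

(2/3, 1/9, 2/9)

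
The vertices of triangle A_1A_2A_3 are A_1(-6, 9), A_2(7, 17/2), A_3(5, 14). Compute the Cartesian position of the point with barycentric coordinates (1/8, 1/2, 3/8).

P = (1/8)·A_1 + (1/2)·A_2 + (3/8)·A_3.
x-coordinate: (1/8)·(-6) + (1/2)·7 + (3/8)·5 = 37/8.
y-coordinate: (1/8)·9 + (1/2)·(17/2) + (3/8)·14 = 85/8.

(37/8, 85/8)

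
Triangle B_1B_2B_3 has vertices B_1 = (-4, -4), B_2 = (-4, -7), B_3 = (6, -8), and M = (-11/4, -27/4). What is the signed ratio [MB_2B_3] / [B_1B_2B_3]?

1/8

[B_1B_2B_3] = ½·((-4)·(-7−(-8)) + (-4)·(-8−(-4)) + 6·(-4−(-7))) = ½·(-4 + 16 + 18) = 15.
[MB_2B_3] = ½·((-11/4)·(-7−(-8)) + (-4)·(-8−(-27/4)) + 6·(-27/4−(-7))) = ½·(-11/4 + 5 + 3/2) = 15/8, so the ratio is (15/8)/15 = 1/8.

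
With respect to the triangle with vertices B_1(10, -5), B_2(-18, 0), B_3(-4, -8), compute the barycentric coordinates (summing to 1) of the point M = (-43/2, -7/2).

(-1/2, 3/4, 3/4)

Signed area of the reference triangle: [B_1B_2B_3] = ½·(10·(0−(-8)) + (-18)·(-8−(-5)) + (-4)·(-5−0)) = ½·(80 + 54 + 20) = 77.
[MB_2B_3] = ½·((-43/2)·(0−(-8)) + (-18)·(-8−(-7/2)) + (-4)·(-7/2−0)) = ½·(-172 + 81 + 14) = -77/2, so the B_1-coordinate is (-77/2)/77 = -1/2.
[B_1MB_3] = ½·(10·(-7/2−(-8)) + (-43/2)·(-8−(-5)) + (-4)·(-5−(-7/2))) = ½·(45 + 129/2 + 6) = 231/4, so the B_2-coordinate is 3/4.
[B_1B_2M] = ½·(10·(0−(-7/2)) + (-18)·(-7/2−(-5)) + (-43/2)·(-5−0)) = ½·(35 − 27 + 215/2) = 231/4, so the B_3-coordinate is 3/4.
Check: -1/2 + 3/4 + 3/4 = 1.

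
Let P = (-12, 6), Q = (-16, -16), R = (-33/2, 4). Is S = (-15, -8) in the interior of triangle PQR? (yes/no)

Barycentric coordinates of S: (24/91, 57/91, 10/91).
The three coordinates are positive, positive, positive; a point is interior exactly when all three are positive.

yes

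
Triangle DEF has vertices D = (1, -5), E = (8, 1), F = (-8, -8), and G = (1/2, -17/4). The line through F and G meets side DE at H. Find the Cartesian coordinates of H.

(10/3, -3)

Barycentric coordinates of G with respect to DEF: (1/2, 1/4, 1/4).
On side DE the F-coordinate is zero; dropping G's F-weight 1/4 and renormalizing the remaining 1/2 : 1/4 gives weights 2/3, 1/3 on D, E.
H = (2/3)·(1, -5) + (1/3)·(8, 1) = (10/3, -3).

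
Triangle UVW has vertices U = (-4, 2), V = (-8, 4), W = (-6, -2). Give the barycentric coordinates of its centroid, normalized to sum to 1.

The centroid is the average of the vertices, so each weight is 1/3.

(1/3, 1/3, 1/3)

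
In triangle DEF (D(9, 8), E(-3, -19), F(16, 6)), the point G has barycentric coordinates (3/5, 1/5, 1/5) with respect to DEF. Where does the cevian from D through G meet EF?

Line DG meets EF where the D-coordinate vanishes; zeroing G's D-weight and renormalizing leaves E, F-weights 1/5 : 1/5 → (1/2, 1/2).
So H = (1/2)·E + (1/2)·F = (13/2, -13/2).

(13/2, -13/2)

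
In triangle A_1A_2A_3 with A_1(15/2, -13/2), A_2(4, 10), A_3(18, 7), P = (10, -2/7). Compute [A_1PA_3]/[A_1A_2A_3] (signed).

[A_1A_2A_3] = ½·((15/2)·(10−7) + 4·(7−(-13/2)) + 18·(-13/2−10)) = ½·(45/2 + 54 − 297) = -441/4.
[A_1PA_3] = ½·((15/2)·(-2/7−7) + 10·(7−(-13/2)) + 18·(-13/2−(-2/7))) = ½·(-765/14 + 135 − 783/7) = -63/4, so the ratio is (-63/4)/(-441/4) = 1/7.

1/7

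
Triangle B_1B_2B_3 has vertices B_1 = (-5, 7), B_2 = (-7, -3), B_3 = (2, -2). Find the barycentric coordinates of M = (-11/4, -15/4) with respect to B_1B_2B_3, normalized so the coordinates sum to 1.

Signed area of the reference triangle: [B_1B_2B_3] = ½·((-5)·(-3−(-2)) + (-7)·(-2−7) + 2·(7−(-3))) = ½·(5 + 63 + 20) = 44.
[MB_2B_3] = ½·((-11/4)·(-3−(-2)) + (-7)·(-2−(-15/4)) + 2·(-15/4−(-3))) = ½·(11/4 − 49/4 − 3/2) = -11/2, so the B_1-coordinate is (-11/2)/44 = -1/8.
[B_1MB_3] = ½·((-5)·(-15/4−(-2)) + (-11/4)·(-2−7) + 2·(7−(-15/4))) = ½·(35/4 + 99/4 + 43/2) = 55/2, so the B_2-coordinate is 5/8.
[B_1B_2M] = ½·((-5)·(-3−(-15/4)) + (-7)·(-15/4−7) + (-11/4)·(7−(-3))) = ½·(-15/4 + 301/4 − 55/2) = 22, so the B_3-coordinate is 1/2.

(-1/8, 5/8, 1/2)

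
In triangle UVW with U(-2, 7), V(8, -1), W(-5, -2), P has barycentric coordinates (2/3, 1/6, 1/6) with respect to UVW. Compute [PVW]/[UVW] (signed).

2/3

The signed ratio [PVW]/[UVW] equals the barycentric coordinate of P at vertex U, which is 2/3.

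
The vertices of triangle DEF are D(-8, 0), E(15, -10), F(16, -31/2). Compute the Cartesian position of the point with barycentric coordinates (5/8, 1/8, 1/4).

G = (5/8)·D + (1/8)·E + (1/4)·F.
x-coordinate: (5/8)·(-8) + (1/8)·15 + (1/4)·16 = 7/8.
y-coordinate: (5/8)·0 + (1/8)·(-10) + (1/4)·(-31/2) = -41/8.

(7/8, -41/8)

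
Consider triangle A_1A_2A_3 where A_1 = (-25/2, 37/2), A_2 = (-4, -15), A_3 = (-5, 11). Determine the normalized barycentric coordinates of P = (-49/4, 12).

Signed area of the reference triangle: [A_1A_2A_3] = ½·((-25/2)·(-15−11) + (-4)·(11−(37/2)) + (-5)·(37/2−(-15))) = ½·(325 + 30 − 335/2) = 375/4.
[PA_2A_3] = ½·((-49/4)·(-15−11) + (-4)·(11−12) + (-5)·(12−(-15))) = ½·(637/2 + 4 − 135) = 375/4, so the A_1-coordinate is (375/4)/(375/4) = 1.
[A_1PA_3] = ½·((-25/2)·(12−11) + (-49/4)·(11−(37/2)) + (-5)·(37/2−12)) = ½·(-25/2 + 735/8 − 65/2) = 375/16, so the A_2-coordinate is 1/4.
[A_1A_2P] = ½·((-25/2)·(-15−12) + (-4)·(12−(37/2)) + (-49/4)·(37/2−(-15))) = ½·(675/2 + 26 − 3283/8) = -375/16, so the A_3-coordinate is -1/4.

(1, 1/4, -1/4)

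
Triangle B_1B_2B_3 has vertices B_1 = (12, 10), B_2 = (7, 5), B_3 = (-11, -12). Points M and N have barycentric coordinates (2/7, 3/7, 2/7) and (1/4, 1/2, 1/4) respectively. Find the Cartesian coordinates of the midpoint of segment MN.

Barycentric coordinates of the midpoint are the average: (15/56, 13/28, 15/56).
Converting: (15/56)·B_1 + (13/28)·B_2 + (15/56)·B_3 = (197/56, 25/14).

(197/56, 25/14)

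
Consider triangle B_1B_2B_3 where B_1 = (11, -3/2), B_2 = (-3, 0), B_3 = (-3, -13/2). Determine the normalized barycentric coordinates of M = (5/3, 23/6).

(1/3, 4/3, -2/3)

Signed area of the reference triangle: [B_1B_2B_3] = ½·(11·(0−(-13/2)) + (-3)·(-13/2−(-3/2)) + (-3)·(-3/2−0)) = ½·(143/2 + 15 + 9/2) = 91/2.
[MB_2B_3] = ½·((5/3)·(0−(-13/2)) + (-3)·(-13/2−(23/6)) + (-3)·(23/6−0)) = ½·(65/6 + 31 − 23/2) = 91/6, so the B_1-coordinate is (91/6)/(91/2) = 1/3.
[B_1MB_3] = ½·(11·(23/6−(-13/2)) + (5/3)·(-13/2−(-3/2)) + (-3)·(-3/2−(23/6))) = ½·(341/3 − 25/3 + 16) = 182/3, so the B_2-coordinate is 4/3.
[B_1B_2M] = ½·(11·(0−(23/6)) + (-3)·(23/6−(-3/2)) + (5/3)·(-3/2−0)) = ½·(-253/6 − 16 − 5/2) = -91/3, so the B_3-coordinate is -2/3.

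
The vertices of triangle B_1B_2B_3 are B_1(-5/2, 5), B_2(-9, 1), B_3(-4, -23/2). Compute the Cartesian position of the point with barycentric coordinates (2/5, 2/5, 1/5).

(-27/5, 1/10)

M = (2/5)·B_1 + (2/5)·B_2 + (1/5)·B_3.
x-coordinate: (2/5)·(-5/2) + (2/5)·(-9) + (1/5)·(-4) = -27/5.
y-coordinate: (2/5)·5 + (2/5)·1 + (1/5)·(-23/2) = 1/10.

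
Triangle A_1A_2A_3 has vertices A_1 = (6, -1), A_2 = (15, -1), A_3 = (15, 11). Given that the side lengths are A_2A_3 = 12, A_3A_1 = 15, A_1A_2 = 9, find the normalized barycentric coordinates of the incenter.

(1/3, 5/12, 1/4)

The incenter has barycentric coordinates proportional to the opposite side lengths: (12 : 15 : 9).
Normalizing by 12+15+9 = 36 gives (1/3, 5/12, 1/4).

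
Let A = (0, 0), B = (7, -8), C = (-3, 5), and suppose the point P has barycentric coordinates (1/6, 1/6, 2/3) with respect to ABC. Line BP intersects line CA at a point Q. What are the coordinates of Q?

Line BP meets CA where the B-coordinate vanishes; zeroing P's B-weight and renormalizing leaves C, A-weights 2/3 : 1/6 → (4/5, 1/5).
So Q = (4/5)·C + (1/5)·A = (-12/5, 4).

(-12/5, 4)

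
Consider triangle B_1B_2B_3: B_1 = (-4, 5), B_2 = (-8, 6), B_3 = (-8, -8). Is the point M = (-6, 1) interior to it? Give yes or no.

Barycentric coordinates of M: (1/2, 5/28, 9/28).
The three coordinates are positive, positive, positive; a point is interior exactly when all three are positive.

yes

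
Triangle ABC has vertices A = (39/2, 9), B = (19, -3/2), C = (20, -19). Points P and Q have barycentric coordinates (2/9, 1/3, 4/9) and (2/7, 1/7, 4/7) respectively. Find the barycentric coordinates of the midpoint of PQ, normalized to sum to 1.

Since both coordinate triples sum to 1, the midpoint's barycentrics are the componentwise average.
(2/9+2/7)/2 = 16/63; similarly 5/21 and 32/63.

(16/63, 5/21, 32/63)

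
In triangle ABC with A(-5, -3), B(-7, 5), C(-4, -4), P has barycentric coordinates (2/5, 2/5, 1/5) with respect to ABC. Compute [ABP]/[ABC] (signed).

1/5

The signed ratio [ABP]/[ABC] equals the barycentric coordinate of P at vertex C, which is 1/5.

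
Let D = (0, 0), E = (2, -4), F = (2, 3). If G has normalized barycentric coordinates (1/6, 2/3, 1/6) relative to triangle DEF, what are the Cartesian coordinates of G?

G = (1/6)·D + (2/3)·E + (1/6)·F.
x-coordinate: (1/6)·0 + (2/3)·2 + (1/6)·2 = 5/3.
y-coordinate: (1/6)·0 + (2/3)·(-4) + (1/6)·3 = -13/6.

(5/3, -13/6)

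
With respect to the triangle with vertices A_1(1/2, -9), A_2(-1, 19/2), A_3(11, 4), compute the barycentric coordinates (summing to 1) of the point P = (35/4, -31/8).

Signed area of the reference triangle: [A_1A_2A_3] = ½·((1/2)·(19/2−4) + (-1)·(4−(-9)) + 11·(-9−(19/2))) = ½·(11/4 − 13 − 407/2) = -855/8.
[PA_2A_3] = ½·((35/4)·(19/2−4) + (-1)·(4−(-31/8)) + 11·(-31/8−(19/2))) = ½·(385/8 − 63/8 − 1177/8) = -855/16, so the A_1-coordinate is (-855/16)/(-855/8) = 1/2.
[A_1PA_3] = ½·((1/2)·(-31/8−4) + (35/4)·(4−(-9)) + 11·(-9−(-31/8))) = ½·(-63/16 + 455/4 − 451/8) = 855/32, so the A_2-coordinate is -1/4.
[A_1A_2P] = ½·((1/2)·(19/2−(-31/8)) + (-1)·(-31/8−(-9)) + (35/4)·(-9−(19/2))) = ½·(107/16 − 41/8 − 1295/8) = -2565/32, so the A_3-coordinate is 3/4.

(1/2, -1/4, 3/4)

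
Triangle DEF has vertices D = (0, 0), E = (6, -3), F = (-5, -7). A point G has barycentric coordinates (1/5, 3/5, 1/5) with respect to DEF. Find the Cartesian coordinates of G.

G = (1/5)·D + (3/5)·E + (1/5)·F.
x-coordinate: (1/5)·0 + (3/5)·6 + (1/5)·(-5) = 13/5.
y-coordinate: (1/5)·0 + (3/5)·(-3) + (1/5)·(-7) = -16/5.

(13/5, -16/5)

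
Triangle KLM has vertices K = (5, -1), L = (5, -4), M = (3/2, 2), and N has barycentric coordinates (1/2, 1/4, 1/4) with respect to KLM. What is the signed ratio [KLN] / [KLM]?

The signed ratio [KLN]/[KLM] equals the barycentric coordinate of N at vertex M, which is 1/4.

1/4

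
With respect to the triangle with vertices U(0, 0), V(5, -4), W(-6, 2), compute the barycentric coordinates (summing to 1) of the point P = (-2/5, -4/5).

(1/5, 2/5, 2/5)

Signed area of the reference triangle: [UVW] = ½·(0·(-4−2) + 5·(2−0) + (-6)·(0−(-4))) = ½·(0 + 10 − 24) = -7.
[PVW] = ½·((-2/5)·(-4−2) + 5·(2−(-4/5)) + (-6)·(-4/5−(-4))) = ½·(12/5 + 14 − 96/5) = -7/5, so the U-coordinate is (-7/5)/(-7) = 1/5.
[UPW] = ½·(0·(-4/5−2) + (-2/5)·(2−0) + (-6)·(0−(-4/5))) = ½·(0 − 4/5 − 24/5) = -14/5, so the V-coordinate is 2/5.
[UVP] = ½·(0·(-4−(-4/5)) + 5·(-4/5−0) + (-2/5)·(0−(-4))) = ½·(0 − 4 − 8/5) = -14/5, so the W-coordinate is 2/5.
Check: 1/5 + 2/5 + 2/5 = 1.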